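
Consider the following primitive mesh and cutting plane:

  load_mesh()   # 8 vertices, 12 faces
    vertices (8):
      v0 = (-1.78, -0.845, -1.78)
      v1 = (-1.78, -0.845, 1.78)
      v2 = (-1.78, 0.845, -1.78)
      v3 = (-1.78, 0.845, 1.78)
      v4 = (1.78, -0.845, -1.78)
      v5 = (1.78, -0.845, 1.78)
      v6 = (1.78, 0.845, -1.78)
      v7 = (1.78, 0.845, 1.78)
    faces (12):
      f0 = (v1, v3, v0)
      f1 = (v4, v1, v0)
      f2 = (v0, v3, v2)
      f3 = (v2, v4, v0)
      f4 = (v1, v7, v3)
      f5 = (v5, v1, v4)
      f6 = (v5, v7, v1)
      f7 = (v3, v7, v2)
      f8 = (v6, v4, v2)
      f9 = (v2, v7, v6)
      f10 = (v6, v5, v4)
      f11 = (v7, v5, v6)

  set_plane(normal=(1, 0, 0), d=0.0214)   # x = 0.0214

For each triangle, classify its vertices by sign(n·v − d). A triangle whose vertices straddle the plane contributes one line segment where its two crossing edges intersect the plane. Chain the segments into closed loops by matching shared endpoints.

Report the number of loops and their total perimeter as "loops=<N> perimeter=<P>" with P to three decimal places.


Straddling triangles (8 of 12):
  (v4,v1,v0) [+--] → (0.0214, -0.845, -0.0214)–(0.0214, -0.845, -1.78)  len=1.7586
  (v2,v4,v0) [-+-] → (0.0214, -0.010159, -1.78)–(0.0214, -0.845, -1.78)  len=0.8348
  (v1,v7,v3) [-+-] → (0.0214, 0.010159, 1.78)–(0.0214, 0.845, 1.78)  len=0.8348
  (v5,v1,v4) [+-+] → (0.0214, -0.845, 1.78)–(0.0214, -0.845, -0.0214)  len=1.8014
  (v5,v7,v1) [++-] → (0.0214, 0.010159, 1.78)–(0.0214, -0.845, 1.78)  len=0.8552
  (v3,v7,v2) [-+-] → (0.0214, 0.845, 1.78)–(0.0214, 0.845, 0.0214)  len=1.7586
  (v6,v4,v2) [++-] → (0.0214, -0.010159, -1.78)–(0.0214, 0.845, -1.78)  len=0.8552
  (v2,v7,v6) [-++] → (0.0214, 0.845, 0.0214)–(0.0214, 0.845, -1.78)  len=1.8014

Chained into 1 loop(s):
  loop 1: 8 segments, perimeter = 10.5000
Total perimeter = 10.500

loops=1 perimeter=10.500


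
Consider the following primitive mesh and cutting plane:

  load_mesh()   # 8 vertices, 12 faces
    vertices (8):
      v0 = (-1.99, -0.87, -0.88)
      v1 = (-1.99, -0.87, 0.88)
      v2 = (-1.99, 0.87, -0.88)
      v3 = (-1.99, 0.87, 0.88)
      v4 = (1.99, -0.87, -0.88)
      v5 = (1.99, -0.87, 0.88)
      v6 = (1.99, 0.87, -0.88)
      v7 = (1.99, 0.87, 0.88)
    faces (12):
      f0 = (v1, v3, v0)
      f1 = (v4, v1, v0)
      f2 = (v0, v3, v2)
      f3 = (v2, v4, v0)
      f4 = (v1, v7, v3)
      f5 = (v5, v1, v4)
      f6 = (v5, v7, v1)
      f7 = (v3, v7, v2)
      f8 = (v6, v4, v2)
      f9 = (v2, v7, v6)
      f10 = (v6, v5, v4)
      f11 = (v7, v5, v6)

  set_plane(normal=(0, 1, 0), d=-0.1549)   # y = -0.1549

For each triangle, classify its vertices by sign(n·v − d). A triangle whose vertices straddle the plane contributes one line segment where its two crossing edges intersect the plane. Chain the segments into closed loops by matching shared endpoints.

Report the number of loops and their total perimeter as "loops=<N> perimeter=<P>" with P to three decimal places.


loops=1 perimeter=11.480

Straddling triangles (8 of 12):
  (v1,v3,v0) [-+-] → (-1.99, -0.1549, 0.88)–(-1.99, -0.1549, -0.15668)  len=1.0367
  (v0,v3,v2) [-++] → (-1.99, -0.1549, -0.15668)–(-1.99, -0.1549, -0.88)  len=0.7233
  (v2,v4,v0) [+--] → (0.354311, -0.1549, -0.88)–(-1.99, -0.1549, -0.88)  len=2.3443
  (v1,v7,v3) [-++] → (-0.354311, -0.1549, 0.88)–(-1.99, -0.1549, 0.88)  len=1.6357
  (v5,v7,v1) [-+-] → (1.99, -0.1549, 0.88)–(-0.354311, -0.1549, 0.88)  len=2.3443
  (v6,v4,v2) [+-+] → (1.99, -0.1549, -0.88)–(0.354311, -0.1549, -0.88)  len=1.6357
  (v6,v5,v4) [+--] → (1.99, -0.1549, 0.15668)–(1.99, -0.1549, -0.88)  len=1.0367
  (v7,v5,v6) [+-+] → (1.99, -0.1549, 0.88)–(1.99, -0.1549, 0.15668)  len=0.7233

Chained into 1 loop(s):
  loop 1: 8 segments, perimeter = 11.4800
Total perimeter = 11.480


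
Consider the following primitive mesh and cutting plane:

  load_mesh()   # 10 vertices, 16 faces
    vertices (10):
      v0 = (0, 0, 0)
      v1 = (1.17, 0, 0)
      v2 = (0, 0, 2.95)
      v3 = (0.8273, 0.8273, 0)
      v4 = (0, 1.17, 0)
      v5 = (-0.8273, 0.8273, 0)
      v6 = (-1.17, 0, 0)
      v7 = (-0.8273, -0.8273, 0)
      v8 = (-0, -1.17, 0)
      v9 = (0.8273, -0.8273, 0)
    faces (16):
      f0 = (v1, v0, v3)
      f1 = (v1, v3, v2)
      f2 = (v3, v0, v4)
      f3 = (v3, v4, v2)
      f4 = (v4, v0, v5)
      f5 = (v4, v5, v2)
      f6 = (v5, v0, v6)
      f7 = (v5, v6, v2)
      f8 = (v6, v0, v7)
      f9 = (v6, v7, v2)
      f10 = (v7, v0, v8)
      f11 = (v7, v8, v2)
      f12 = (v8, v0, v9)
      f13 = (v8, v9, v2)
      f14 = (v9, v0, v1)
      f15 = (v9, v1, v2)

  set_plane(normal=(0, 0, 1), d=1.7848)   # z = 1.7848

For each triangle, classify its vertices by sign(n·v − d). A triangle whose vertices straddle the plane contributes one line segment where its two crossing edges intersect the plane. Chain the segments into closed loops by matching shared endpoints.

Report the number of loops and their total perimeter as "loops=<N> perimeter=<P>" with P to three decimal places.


Straddling triangles (8 of 16):
  (v1,v3,v2) [--+] → (0.326769, 0.326769, 1.7848)–(0.46213, 0, 1.7848)  len=0.3537
  (v3,v4,v2) [--+] → (0, 0.46213, 1.7848)–(0.326769, 0.326769, 1.7848)  len=0.3537
  (v4,v5,v2) [--+] → (-0.326769, 0.326769, 1.7848)–(0, 0.46213, 1.7848)  len=0.3537
  (v5,v6,v2) [--+] → (-0.46213, 0, 1.7848)–(-0.326769, 0.326769, 1.7848)  len=0.3537
  (v6,v7,v2) [--+] → (-0.326769, -0.326769, 1.7848)–(-0.46213, 0, 1.7848)  len=0.3537
  (v7,v8,v2) [--+] → (0, -0.46213, 1.7848)–(-0.326769, -0.326769, 1.7848)  len=0.3537
  (v8,v9,v2) [--+] → (0.326769, -0.326769, 1.7848)–(0, -0.46213, 1.7848)  len=0.3537
  (v9,v1,v2) [--+] → (0.46213, 0, 1.7848)–(0.326769, -0.326769, 1.7848)  len=0.3537

Chained into 1 loop(s):
  loop 1: 8 segments, perimeter = 2.8296
Total perimeter = 2.830

loops=1 perimeter=2.830


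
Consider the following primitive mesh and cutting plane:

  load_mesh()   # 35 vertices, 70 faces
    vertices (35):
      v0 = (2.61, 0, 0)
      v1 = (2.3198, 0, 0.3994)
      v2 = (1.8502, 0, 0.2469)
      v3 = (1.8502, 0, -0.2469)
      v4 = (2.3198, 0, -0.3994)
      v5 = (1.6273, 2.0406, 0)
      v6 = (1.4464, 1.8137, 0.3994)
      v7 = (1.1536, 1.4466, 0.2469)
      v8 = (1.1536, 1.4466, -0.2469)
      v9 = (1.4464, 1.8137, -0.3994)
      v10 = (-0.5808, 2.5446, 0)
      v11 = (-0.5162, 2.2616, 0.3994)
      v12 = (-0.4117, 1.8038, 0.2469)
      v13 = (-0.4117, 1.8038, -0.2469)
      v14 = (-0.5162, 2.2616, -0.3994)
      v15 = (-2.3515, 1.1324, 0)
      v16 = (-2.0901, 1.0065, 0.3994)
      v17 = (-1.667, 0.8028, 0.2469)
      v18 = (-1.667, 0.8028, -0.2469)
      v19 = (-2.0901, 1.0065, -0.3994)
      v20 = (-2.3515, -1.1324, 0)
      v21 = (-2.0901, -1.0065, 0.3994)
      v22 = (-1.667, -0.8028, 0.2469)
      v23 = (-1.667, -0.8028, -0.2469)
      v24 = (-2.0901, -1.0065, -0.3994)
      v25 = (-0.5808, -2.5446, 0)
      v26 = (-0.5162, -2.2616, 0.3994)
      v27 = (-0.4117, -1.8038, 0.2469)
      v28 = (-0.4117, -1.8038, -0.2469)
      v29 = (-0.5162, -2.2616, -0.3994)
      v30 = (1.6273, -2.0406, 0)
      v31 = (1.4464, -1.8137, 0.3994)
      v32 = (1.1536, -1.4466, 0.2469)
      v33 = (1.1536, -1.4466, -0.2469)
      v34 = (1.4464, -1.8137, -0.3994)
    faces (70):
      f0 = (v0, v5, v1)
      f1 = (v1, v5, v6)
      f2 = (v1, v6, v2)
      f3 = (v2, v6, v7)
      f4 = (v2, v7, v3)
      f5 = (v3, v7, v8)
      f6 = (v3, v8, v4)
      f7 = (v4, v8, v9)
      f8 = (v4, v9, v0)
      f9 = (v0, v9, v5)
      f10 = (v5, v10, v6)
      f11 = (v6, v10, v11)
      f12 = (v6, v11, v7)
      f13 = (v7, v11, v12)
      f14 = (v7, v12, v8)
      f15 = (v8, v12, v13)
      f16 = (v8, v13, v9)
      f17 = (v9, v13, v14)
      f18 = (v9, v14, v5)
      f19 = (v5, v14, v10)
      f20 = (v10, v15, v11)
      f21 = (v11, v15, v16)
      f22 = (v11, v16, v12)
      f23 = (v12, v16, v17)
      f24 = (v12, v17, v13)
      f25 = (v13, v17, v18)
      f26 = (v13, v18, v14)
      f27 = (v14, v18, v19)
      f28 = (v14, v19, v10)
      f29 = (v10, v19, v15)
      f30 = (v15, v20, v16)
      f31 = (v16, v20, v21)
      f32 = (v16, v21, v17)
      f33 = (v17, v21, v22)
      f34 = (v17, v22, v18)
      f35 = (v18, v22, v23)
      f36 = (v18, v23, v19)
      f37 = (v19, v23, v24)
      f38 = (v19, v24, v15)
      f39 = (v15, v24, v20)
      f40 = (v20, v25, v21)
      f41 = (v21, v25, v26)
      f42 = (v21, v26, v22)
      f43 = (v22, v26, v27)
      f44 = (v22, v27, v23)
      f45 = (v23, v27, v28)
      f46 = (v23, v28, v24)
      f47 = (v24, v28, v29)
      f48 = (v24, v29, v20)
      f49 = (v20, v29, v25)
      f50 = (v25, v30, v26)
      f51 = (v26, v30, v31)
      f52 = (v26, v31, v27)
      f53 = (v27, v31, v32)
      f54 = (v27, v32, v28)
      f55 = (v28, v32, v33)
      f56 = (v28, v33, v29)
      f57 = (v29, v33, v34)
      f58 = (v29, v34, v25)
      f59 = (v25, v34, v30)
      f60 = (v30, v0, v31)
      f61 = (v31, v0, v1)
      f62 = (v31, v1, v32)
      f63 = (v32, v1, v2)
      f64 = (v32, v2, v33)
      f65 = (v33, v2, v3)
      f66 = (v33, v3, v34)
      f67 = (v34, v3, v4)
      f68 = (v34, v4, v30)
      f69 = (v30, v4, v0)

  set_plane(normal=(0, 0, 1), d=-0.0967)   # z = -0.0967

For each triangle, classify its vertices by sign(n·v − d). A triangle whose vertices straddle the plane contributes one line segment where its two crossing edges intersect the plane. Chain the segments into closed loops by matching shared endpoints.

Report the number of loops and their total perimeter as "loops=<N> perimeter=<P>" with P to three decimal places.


Straddling triangles (28 of 70):
  (v2,v7,v3) [++-] → (1.63831, 0.440015, -0.0967)–(1.8502, 0, -0.0967)  len=0.4884
  (v3,v7,v8) [-+-] → (1.63831, 0.440015, -0.0967)–(1.1536, 1.4466, -0.0967)  len=1.1172
  (v4,v9,v0) [--+] → (2.32828, 0.439121, -0.0967)–(2.53974, 0, -0.0967)  len=0.4874
  (v0,v9,v5) [+-+] → (2.32828, 0.439121, -0.0967)–(1.5835, 1.98566, -0.0967)  len=1.7165
  (v7,v12,v8) [++-] → (0.67748, 1.55525, -0.0967)–(1.1536, 1.4466, -0.0967)  len=0.4884
  (v8,v12,v13) [-+-] → (0.67748, 1.55525, -0.0967)–(-0.4117, 1.8038, -0.0967)  len=1.1172
  (v9,v14,v5) [--+] → (1.10833, 2.09411, -0.0967)–(1.5835, 1.98566, -0.0967)  len=0.4874
  (v5,v14,v10) [+-+] → (1.10833, 2.09411, -0.0967)–(-0.565159, 2.47608, -0.0967)  len=1.7165
  (v12,v17,v13) [++-] → (-0.793527, 1.49932, -0.0967)–(-0.4117, 1.8038, -0.0967)  len=0.4884
  (v13,v17,v18) [-+-] → (-0.793527, 1.49932, -0.0967)–(-1.667, 0.8028, -0.0967)  len=1.1172
  (v14,v19,v10) [--+] → (-0.946221, 2.17221, -0.0967)–(-0.565159, 2.47608, -0.0967)  len=0.4874
  (v10,v19,v15) [+-+] → (-0.946221, 2.17221, -0.0967)–(-2.28821, 1.10192, -0.0967)  len=1.7165
  (v17,v22,v18) [++-] → (-1.667, 0.314422, -0.0967)–(-1.667, 0.8028, -0.0967)  len=0.4884
  (v18,v22,v23) [-+-] → (-1.667, 0.314422, -0.0967)–(-1.667, -0.8028, -0.0967)  len=1.1172
  (v19,v24,v15) [--+] → (-2.28821, 0.614544, -0.0967)–(-2.28821, 1.10192, -0.0967)  len=0.4874
  (v15,v24,v20) [+-+] → (-2.28821, 0.614544, -0.0967)–(-2.28821, -1.10192, -0.0967)  len=1.7165
  (v22,v27,v23) [++-] → (-1.28517, -1.10728, -0.0967)–(-1.667, -0.8028, -0.0967)  len=0.4884
  (v23,v27,v28) [-+-] → (-1.28517, -1.10728, -0.0967)–(-0.4117, -1.8038, -0.0967)  len=1.1172
  (v24,v29,v20) [--+] → (-1.90715, -1.40579, -0.0967)–(-2.28821, -1.10192, -0.0967)  len=0.4874
  (v20,v29,v25) [+-+] → (-1.90715, -1.40579, -0.0967)–(-0.565159, -2.47608, -0.0967)  len=1.7165
  (v27,v32,v28) [++-] → (0.06442, -1.69515, -0.0967)–(-0.4117, -1.8038, -0.0967)  len=0.4884
  (v28,v32,v33) [-+-] → (0.06442, -1.69515, -0.0967)–(1.1536, -1.4466, -0.0967)  len=1.1172
  (v29,v34,v25) [--+] → (-0.0899882, -2.36764, -0.0967)–(-0.565159, -2.47608, -0.0967)  len=0.4874
  (v25,v34,v30) [+-+] → (-0.0899882, -2.36764, -0.0967)–(1.5835, -1.98566, -0.0967)  len=1.7165
  (v32,v2,v33) [++-] → (1.36549, -1.00659, -0.0967)–(1.1536, -1.4466, -0.0967)  len=0.4884
  (v33,v2,v3) [-+-] → (1.36549, -1.00659, -0.0967)–(1.8502, 0, -0.0967)  len=1.1172
  (v34,v4,v30) [--+] → (1.79496, -1.54654, -0.0967)–(1.5835, -1.98566, -0.0967)  len=0.4874
  (v30,v4,v0) [+-+] → (1.79496, -1.54654, -0.0967)–(2.53974, 0, -0.0967)  len=1.7165

Chained into 2 loop(s):
  loop 1: 14 segments, perimeter = 11.2389
  loop 2: 14 segments, perimeter = 15.4273
Total perimeter = 26.666

loops=2 perimeter=26.666


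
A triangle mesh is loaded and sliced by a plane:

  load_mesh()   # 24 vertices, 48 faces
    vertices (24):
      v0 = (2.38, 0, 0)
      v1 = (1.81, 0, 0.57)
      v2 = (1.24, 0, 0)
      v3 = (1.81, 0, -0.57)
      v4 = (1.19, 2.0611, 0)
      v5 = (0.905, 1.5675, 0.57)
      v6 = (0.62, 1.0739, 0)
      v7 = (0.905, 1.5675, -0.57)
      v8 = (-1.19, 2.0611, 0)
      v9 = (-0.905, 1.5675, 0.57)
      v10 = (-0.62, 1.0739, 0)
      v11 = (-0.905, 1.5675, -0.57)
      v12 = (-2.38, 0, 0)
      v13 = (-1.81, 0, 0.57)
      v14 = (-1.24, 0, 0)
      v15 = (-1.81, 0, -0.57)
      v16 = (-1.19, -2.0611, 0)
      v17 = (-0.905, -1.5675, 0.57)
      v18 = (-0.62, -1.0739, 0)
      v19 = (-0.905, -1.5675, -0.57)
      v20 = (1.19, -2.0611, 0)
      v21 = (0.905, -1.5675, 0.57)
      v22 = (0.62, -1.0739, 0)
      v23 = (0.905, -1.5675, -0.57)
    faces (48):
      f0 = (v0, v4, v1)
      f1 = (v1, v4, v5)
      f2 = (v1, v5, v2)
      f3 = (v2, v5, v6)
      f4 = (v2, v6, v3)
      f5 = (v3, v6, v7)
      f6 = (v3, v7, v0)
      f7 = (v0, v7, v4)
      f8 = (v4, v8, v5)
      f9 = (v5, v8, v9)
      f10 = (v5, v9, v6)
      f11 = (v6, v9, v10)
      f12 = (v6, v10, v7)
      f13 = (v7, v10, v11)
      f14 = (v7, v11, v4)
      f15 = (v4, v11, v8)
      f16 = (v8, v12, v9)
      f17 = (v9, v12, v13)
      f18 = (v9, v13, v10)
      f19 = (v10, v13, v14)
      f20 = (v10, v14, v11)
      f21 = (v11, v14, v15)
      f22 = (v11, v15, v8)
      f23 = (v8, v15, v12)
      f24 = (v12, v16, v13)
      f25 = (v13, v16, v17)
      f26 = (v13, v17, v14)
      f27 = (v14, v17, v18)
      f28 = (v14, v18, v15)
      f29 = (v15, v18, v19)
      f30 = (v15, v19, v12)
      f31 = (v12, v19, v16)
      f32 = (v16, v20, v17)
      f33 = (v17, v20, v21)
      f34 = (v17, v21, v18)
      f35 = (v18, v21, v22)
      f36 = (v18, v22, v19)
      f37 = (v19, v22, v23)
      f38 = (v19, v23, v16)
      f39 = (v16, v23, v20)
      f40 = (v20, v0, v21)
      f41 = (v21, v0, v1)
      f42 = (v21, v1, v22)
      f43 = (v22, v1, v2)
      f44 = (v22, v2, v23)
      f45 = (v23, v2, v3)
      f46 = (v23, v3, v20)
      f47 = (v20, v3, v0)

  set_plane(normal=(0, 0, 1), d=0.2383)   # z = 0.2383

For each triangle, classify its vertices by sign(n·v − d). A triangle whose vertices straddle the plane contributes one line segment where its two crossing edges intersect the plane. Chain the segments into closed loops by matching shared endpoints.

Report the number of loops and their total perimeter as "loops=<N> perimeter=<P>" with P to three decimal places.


loops=2 perimeter=21.720

Straddling triangles (24 of 48):
  (v0,v4,v1) [--+] → (1.4492, 1.19942, 0.2383)–(2.1417, 0, 0.2383)  len=1.3850
  (v1,v4,v5) [+-+] → (1.4492, 1.19942, 0.2383)–(1.07085, 1.85474, 0.2383)  len=0.7567
  (v1,v5,v2) [++-] → (1.09995, 0.655325, 0.2383)–(1.4783, 0, 0.2383)  len=0.7567
  (v2,v5,v6) [-+-] → (1.09995, 0.655325, 0.2383)–(0.73915, 1.28026, 0.2383)  len=0.7216
  (v4,v8,v5) [--+] → (-0.314143, 1.85474, 0.2383)–(1.07085, 1.85474, 0.2383)  len=1.3850
  (v5,v8,v9) [+-+] → (-0.314143, 1.85474, 0.2383)–(-1.07085, 1.85474, 0.2383)  len=0.7567
  (v5,v9,v6) [++-] → (-0.017557, 1.28026, 0.2383)–(0.73915, 1.28026, 0.2383)  len=0.7567
  (v6,v9,v10) [-+-] → (-0.017557, 1.28026, 0.2383)–(-0.73915, 1.28026, 0.2383)  len=0.7216
  (v8,v12,v9) [--+] → (-1.76335, 0.655325, 0.2383)–(-1.07085, 1.85474, 0.2383)  len=1.3850
  (v9,v12,v13) [+-+] → (-1.76335, 0.655325, 0.2383)–(-2.1417, 0, 0.2383)  len=0.7567
  (v9,v13,v10) [++-] → (-1.1175, 0.624934, 0.2383)–(-0.73915, 1.28026, 0.2383)  len=0.7567
  (v10,v13,v14) [-+-] → (-1.1175, 0.624934, 0.2383)–(-1.4783, 0, 0.2383)  len=0.7216
  (v12,v16,v13) [--+] → (-1.4492, -1.19942, 0.2383)–(-2.1417, 0, 0.2383)  len=1.3850
  (v13,v16,v17) [+-+] → (-1.4492, -1.19942, 0.2383)–(-1.07085, -1.85474, 0.2383)  len=0.7567
  (v13,v17,v14) [++-] → (-1.09995, -0.655325, 0.2383)–(-1.4783, 0, 0.2383)  len=0.7567
  (v14,v17,v18) [-+-] → (-1.09995, -0.655325, 0.2383)–(-0.73915, -1.28026, 0.2383)  len=0.7216
  (v16,v20,v17) [--+] → (0.314143, -1.85474, 0.2383)–(-1.07085, -1.85474, 0.2383)  len=1.3850
  (v17,v20,v21) [+-+] → (0.314143, -1.85474, 0.2383)–(1.07085, -1.85474, 0.2383)  len=0.7567
  (v17,v21,v18) [++-] → (0.017557, -1.28026, 0.2383)–(-0.73915, -1.28026, 0.2383)  len=0.7567
  (v18,v21,v22) [-+-] → (0.017557, -1.28026, 0.2383)–(0.73915, -1.28026, 0.2383)  len=0.7216
  (v20,v0,v21) [--+] → (1.76335, -0.655325, 0.2383)–(1.07085, -1.85474, 0.2383)  len=1.3850
  (v21,v0,v1) [+-+] → (1.76335, -0.655325, 0.2383)–(2.1417, 0, 0.2383)  len=0.7567
  (v21,v1,v22) [++-] → (1.1175, -0.624934, 0.2383)–(0.73915, -1.28026, 0.2383)  len=0.7567
  (v22,v1,v2) [-+-] → (1.1175, -0.624934, 0.2383)–(1.4783, 0, 0.2383)  len=0.7216

Chained into 2 loop(s):
  loop 1: 12 segments, perimeter = 12.8501
  loop 2: 12 segments, perimeter = 8.8698
Total perimeter = 21.720


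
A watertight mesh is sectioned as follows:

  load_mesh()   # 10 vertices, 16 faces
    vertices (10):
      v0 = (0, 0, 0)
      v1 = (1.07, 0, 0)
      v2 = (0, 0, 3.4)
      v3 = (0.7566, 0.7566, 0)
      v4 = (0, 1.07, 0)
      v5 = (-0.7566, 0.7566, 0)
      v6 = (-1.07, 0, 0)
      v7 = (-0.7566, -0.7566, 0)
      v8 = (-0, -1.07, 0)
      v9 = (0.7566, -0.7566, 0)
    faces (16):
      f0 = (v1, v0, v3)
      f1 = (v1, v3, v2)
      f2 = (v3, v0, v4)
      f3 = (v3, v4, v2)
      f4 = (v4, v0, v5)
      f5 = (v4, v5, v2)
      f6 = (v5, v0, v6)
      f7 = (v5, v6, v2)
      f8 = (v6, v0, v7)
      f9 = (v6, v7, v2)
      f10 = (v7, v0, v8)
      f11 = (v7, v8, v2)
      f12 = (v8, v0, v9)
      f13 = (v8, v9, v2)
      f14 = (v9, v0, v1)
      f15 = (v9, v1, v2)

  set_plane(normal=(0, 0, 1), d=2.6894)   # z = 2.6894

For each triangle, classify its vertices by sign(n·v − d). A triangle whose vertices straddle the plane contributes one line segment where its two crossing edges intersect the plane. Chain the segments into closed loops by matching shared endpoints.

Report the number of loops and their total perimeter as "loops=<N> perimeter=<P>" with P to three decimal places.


loops=1 perimeter=1.369

Straddling triangles (8 of 16):
  (v1,v3,v2) [--+] → (0.158129, 0.158129, 2.6894)–(0.22363, 0, 2.6894)  len=0.1712
  (v3,v4,v2) [--+] → (0, 0.22363, 2.6894)–(0.158129, 0.158129, 2.6894)  len=0.1712
  (v4,v5,v2) [--+] → (-0.158129, 0.158129, 2.6894)–(0, 0.22363, 2.6894)  len=0.1712
  (v5,v6,v2) [--+] → (-0.22363, 0, 2.6894)–(-0.158129, 0.158129, 2.6894)  len=0.1712
  (v6,v7,v2) [--+] → (-0.158129, -0.158129, 2.6894)–(-0.22363, 0, 2.6894)  len=0.1712
  (v7,v8,v2) [--+] → (0, -0.22363, 2.6894)–(-0.158129, -0.158129, 2.6894)  len=0.1712
  (v8,v9,v2) [--+] → (0.158129, -0.158129, 2.6894)–(0, -0.22363, 2.6894)  len=0.1712
  (v9,v1,v2) [--+] → (0.22363, 0, 2.6894)–(0.158129, -0.158129, 2.6894)  len=0.1712

Chained into 1 loop(s):
  loop 1: 8 segments, perimeter = 1.3693
Total perimeter = 1.369


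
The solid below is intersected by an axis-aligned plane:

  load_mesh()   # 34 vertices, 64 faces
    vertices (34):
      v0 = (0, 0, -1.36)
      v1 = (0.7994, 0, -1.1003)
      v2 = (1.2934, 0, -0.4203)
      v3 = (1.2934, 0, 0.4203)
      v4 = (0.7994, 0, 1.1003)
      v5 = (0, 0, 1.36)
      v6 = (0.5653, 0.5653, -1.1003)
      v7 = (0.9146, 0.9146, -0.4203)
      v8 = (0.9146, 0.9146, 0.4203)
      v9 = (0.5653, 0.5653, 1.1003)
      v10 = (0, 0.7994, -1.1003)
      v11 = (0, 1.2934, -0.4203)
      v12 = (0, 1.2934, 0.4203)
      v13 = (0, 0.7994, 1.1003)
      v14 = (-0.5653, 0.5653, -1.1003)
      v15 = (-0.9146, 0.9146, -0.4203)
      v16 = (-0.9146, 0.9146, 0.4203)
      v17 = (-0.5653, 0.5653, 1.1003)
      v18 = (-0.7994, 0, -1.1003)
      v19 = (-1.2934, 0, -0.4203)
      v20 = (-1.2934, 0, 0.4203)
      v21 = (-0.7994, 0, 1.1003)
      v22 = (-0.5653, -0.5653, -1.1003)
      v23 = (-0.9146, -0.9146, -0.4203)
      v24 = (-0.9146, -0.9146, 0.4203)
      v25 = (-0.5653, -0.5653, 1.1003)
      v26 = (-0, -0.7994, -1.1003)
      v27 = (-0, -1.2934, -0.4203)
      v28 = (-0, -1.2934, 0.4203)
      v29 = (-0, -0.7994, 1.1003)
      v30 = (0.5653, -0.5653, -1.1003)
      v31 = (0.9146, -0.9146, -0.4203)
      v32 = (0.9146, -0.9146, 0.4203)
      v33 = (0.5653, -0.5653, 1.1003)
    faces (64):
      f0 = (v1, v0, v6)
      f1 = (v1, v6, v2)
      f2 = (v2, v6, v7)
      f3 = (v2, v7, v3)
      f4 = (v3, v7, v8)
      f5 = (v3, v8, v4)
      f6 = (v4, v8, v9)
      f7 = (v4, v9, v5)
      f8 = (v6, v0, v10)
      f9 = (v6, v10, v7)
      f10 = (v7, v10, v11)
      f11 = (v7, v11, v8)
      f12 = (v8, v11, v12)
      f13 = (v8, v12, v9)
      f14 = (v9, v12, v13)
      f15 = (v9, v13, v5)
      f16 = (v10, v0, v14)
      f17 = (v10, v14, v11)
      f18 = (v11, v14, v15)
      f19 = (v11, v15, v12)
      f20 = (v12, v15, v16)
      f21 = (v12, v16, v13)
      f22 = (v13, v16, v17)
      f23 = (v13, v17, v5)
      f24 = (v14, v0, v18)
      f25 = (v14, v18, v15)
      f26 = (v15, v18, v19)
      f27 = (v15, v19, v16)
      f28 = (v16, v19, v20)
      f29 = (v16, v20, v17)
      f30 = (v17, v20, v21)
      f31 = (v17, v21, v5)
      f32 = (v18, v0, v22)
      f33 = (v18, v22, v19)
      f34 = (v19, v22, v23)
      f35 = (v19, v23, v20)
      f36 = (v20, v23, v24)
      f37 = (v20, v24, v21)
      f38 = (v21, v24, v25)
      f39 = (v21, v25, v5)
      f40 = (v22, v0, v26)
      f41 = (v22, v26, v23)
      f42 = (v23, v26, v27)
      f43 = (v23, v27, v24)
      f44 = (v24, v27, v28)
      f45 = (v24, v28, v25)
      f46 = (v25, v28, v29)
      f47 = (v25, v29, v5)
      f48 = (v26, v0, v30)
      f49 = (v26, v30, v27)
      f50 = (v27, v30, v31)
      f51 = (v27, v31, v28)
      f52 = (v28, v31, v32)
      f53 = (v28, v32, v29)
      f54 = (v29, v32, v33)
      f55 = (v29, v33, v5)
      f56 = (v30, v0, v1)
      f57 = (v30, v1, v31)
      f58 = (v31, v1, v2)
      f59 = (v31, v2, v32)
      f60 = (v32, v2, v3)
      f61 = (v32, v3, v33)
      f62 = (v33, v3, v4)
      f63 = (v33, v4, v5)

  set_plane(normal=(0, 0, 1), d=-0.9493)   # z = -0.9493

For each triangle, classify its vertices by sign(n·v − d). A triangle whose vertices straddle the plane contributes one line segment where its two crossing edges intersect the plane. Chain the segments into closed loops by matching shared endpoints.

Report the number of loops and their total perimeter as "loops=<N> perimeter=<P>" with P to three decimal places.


loops=1 perimeter=5.566

Straddling triangles (16 of 64):
  (v1,v6,v2) [--+] → (0.726981, 0.43977, -0.9493)–(0.909097, 0, -0.9493)  len=0.4760
  (v2,v6,v7) [+-+] → (0.726981, 0.43977, -0.9493)–(0.642865, 0.642865, -0.9493)  len=0.2198
  (v6,v10,v7) [--+] → (0.203095, 0.824981, -0.9493)–(0.642865, 0.642865, -0.9493)  len=0.4760
  (v7,v10,v11) [+-+] → (0.203095, 0.824981, -0.9493)–(0, 0.909097, -0.9493)  len=0.2198
  (v10,v14,v11) [--+] → (-0.43977, 0.726981, -0.9493)–(0, 0.909097, -0.9493)  len=0.4760
  (v11,v14,v15) [+-+] → (-0.43977, 0.726981, -0.9493)–(-0.642865, 0.642865, -0.9493)  len=0.2198
  (v14,v18,v15) [--+] → (-0.824981, 0.203095, -0.9493)–(-0.642865, 0.642865, -0.9493)  len=0.4760
  (v15,v18,v19) [+-+] → (-0.824981, 0.203095, -0.9493)–(-0.909097, 0, -0.9493)  len=0.2198
  (v18,v22,v19) [--+] → (-0.726981, -0.43977, -0.9493)–(-0.909097, 0, -0.9493)  len=0.4760
  (v19,v22,v23) [+-+] → (-0.726981, -0.43977, -0.9493)–(-0.642865, -0.642865, -0.9493)  len=0.2198
  (v22,v26,v23) [--+] → (-0.203095, -0.824981, -0.9493)–(-0.642865, -0.642865, -0.9493)  len=0.4760
  (v23,v26,v27) [+-+] → (-0.203095, -0.824981, -0.9493)–(0, -0.909097, -0.9493)  len=0.2198
  (v26,v30,v27) [--+] → (0.43977, -0.726981, -0.9493)–(0, -0.909097, -0.9493)  len=0.4760
  (v27,v30,v31) [+-+] → (0.43977, -0.726981, -0.9493)–(0.642865, -0.642865, -0.9493)  len=0.2198
  (v30,v1,v31) [--+] → (0.824981, -0.203095, -0.9493)–(0.642865, -0.642865, -0.9493)  len=0.4760
  (v31,v1,v2) [+-+] → (0.824981, -0.203095, -0.9493)–(0.909097, 0, -0.9493)  len=0.2198

Chained into 1 loop(s):
  loop 1: 16 segments, perimeter = 5.5665
Total perimeter = 5.566


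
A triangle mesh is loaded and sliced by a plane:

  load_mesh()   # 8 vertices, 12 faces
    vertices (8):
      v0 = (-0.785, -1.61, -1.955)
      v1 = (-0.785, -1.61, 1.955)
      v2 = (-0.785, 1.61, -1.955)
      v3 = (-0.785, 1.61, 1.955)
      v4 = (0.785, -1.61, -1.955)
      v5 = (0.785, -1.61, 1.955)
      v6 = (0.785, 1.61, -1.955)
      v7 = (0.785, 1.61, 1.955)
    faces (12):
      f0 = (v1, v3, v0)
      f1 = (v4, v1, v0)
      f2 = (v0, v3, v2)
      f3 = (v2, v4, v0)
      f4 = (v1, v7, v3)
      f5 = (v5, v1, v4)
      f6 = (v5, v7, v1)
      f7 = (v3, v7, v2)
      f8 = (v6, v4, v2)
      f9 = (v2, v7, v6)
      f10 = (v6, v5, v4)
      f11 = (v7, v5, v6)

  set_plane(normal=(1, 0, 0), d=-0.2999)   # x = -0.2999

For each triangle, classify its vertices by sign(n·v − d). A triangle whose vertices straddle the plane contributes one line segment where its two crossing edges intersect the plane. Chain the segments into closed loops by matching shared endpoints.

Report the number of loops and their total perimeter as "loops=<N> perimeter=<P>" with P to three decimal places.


loops=1 perimeter=14.260

Straddling triangles (8 of 12):
  (v4,v1,v0) [+--] → (-0.2999, -1.61, 0.746885)–(-0.2999, -1.61, -1.955)  len=2.7019
  (v2,v4,v0) [-+-] → (-0.2999, 0.615082, -1.955)–(-0.2999, -1.61, -1.955)  len=2.2251
  (v1,v7,v3) [-+-] → (-0.2999, -0.615082, 1.955)–(-0.2999, 1.61, 1.955)  len=2.2251
  (v5,v1,v4) [+-+] → (-0.2999, -1.61, 1.955)–(-0.2999, -1.61, 0.746885)  len=1.2081
  (v5,v7,v1) [++-] → (-0.2999, -0.615082, 1.955)–(-0.2999, -1.61, 1.955)  len=0.9949
  (v3,v7,v2) [-+-] → (-0.2999, 1.61, 1.955)–(-0.2999, 1.61, -0.746885)  len=2.7019
  (v6,v4,v2) [++-] → (-0.2999, 0.615082, -1.955)–(-0.2999, 1.61, -1.955)  len=0.9949
  (v2,v7,v6) [-++] → (-0.2999, 1.61, -0.746885)–(-0.2999, 1.61, -1.955)  len=1.2081

Chained into 1 loop(s):
  loop 1: 8 segments, perimeter = 14.2600
Total perimeter = 14.260


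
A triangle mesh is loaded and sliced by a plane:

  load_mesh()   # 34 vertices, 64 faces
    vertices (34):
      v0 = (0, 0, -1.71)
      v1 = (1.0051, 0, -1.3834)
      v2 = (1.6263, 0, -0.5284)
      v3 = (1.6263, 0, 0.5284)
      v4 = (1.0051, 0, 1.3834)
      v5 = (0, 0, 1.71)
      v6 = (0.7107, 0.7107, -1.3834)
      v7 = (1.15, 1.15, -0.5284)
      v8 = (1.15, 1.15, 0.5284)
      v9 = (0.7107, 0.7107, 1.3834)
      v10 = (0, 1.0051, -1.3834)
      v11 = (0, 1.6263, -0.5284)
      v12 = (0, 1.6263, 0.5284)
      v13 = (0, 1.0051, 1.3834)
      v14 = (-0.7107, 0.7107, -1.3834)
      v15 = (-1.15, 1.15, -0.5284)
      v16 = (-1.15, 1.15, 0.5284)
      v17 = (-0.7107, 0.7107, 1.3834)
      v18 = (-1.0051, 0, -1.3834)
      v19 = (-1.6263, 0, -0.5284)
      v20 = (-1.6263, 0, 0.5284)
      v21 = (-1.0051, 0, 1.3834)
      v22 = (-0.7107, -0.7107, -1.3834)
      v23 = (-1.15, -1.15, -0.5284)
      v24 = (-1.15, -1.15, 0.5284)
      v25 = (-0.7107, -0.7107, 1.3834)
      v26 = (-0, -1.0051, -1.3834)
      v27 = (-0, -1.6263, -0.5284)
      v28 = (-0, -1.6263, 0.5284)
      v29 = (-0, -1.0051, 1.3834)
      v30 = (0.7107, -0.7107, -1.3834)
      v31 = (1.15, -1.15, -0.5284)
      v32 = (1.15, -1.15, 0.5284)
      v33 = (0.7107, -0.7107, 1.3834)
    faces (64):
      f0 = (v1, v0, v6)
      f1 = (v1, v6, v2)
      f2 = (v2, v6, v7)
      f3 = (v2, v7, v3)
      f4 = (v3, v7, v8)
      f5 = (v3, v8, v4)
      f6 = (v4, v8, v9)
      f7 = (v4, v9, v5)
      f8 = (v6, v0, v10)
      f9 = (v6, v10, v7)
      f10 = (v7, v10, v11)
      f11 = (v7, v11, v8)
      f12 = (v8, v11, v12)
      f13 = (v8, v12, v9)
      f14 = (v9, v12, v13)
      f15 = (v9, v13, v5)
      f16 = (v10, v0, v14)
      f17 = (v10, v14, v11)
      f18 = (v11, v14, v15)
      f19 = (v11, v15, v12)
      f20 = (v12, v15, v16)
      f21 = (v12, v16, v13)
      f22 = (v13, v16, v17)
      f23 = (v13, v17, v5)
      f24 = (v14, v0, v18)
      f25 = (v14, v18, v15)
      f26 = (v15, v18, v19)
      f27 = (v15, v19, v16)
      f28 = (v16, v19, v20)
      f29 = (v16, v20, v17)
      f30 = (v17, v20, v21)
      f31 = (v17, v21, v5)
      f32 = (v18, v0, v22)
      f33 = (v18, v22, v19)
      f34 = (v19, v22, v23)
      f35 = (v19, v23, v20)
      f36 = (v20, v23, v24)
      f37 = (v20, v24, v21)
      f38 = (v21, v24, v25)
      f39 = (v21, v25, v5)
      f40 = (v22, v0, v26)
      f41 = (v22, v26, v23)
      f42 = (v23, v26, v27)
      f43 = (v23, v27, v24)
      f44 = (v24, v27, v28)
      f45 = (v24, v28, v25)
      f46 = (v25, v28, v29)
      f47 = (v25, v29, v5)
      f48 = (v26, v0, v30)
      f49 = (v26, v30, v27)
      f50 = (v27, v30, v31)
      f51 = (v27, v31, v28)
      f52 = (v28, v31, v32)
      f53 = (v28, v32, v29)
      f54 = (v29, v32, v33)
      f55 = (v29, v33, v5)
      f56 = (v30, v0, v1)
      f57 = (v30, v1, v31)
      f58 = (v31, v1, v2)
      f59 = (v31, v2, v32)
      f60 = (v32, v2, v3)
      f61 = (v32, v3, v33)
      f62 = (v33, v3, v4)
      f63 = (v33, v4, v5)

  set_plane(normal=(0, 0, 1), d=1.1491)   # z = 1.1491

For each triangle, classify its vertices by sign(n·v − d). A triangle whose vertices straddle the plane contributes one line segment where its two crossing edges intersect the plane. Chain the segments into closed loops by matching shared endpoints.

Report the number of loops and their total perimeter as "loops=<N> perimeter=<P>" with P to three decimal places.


loops=1 perimeter=7.196

Straddling triangles (16 of 64):
  (v3,v8,v4) [--+] → (1.04481, 0.31514, 1.1491)–(1.17533, 0, 1.1491)  len=0.3411
  (v4,v8,v9) [+-+] → (1.04481, 0.31514, 1.1491)–(0.831084, 0.831084, 1.1491)  len=0.5585
  (v8,v12,v9) [--+] → (0.515943, 0.961607, 1.1491)–(0.831084, 0.831084, 1.1491)  len=0.3411
  (v9,v12,v13) [+-+] → (0.515943, 0.961607, 1.1491)–(0, 1.17533, 1.1491)  len=0.5585
  (v12,v16,v13) [--+] → (-0.31514, 1.04481, 1.1491)–(0, 1.17533, 1.1491)  len=0.3411
  (v13,v16,v17) [+-+] → (-0.31514, 1.04481, 1.1491)–(-0.831084, 0.831084, 1.1491)  len=0.5585
  (v16,v20,v17) [--+] → (-0.961607, 0.515943, 1.1491)–(-0.831084, 0.831084, 1.1491)  len=0.3411
  (v17,v20,v21) [+-+] → (-0.961607, 0.515943, 1.1491)–(-1.17533, 0, 1.1491)  len=0.5585
  (v20,v24,v21) [--+] → (-1.04481, -0.31514, 1.1491)–(-1.17533, 0, 1.1491)  len=0.3411
  (v21,v24,v25) [+-+] → (-1.04481, -0.31514, 1.1491)–(-0.831084, -0.831084, 1.1491)  len=0.5585
  (v24,v28,v25) [--+] → (-0.515943, -0.961607, 1.1491)–(-0.831084, -0.831084, 1.1491)  len=0.3411
  (v25,v28,v29) [+-+] → (-0.515943, -0.961607, 1.1491)–(0, -1.17533, 1.1491)  len=0.5585
  (v28,v32,v29) [--+] → (0.31514, -1.04481, 1.1491)–(0, -1.17533, 1.1491)  len=0.3411
  (v29,v32,v33) [+-+] → (0.31514, -1.04481, 1.1491)–(0.831084, -0.831084, 1.1491)  len=0.5585
  (v32,v3,v33) [--+] → (0.961607, -0.515943, 1.1491)–(0.831084, -0.831084, 1.1491)  len=0.3411
  (v33,v3,v4) [+-+] → (0.961607, -0.515943, 1.1491)–(1.17533, 0, 1.1491)  len=0.5585

Chained into 1 loop(s):
  loop 1: 16 segments, perimeter = 7.1965
Total perimeter = 7.196


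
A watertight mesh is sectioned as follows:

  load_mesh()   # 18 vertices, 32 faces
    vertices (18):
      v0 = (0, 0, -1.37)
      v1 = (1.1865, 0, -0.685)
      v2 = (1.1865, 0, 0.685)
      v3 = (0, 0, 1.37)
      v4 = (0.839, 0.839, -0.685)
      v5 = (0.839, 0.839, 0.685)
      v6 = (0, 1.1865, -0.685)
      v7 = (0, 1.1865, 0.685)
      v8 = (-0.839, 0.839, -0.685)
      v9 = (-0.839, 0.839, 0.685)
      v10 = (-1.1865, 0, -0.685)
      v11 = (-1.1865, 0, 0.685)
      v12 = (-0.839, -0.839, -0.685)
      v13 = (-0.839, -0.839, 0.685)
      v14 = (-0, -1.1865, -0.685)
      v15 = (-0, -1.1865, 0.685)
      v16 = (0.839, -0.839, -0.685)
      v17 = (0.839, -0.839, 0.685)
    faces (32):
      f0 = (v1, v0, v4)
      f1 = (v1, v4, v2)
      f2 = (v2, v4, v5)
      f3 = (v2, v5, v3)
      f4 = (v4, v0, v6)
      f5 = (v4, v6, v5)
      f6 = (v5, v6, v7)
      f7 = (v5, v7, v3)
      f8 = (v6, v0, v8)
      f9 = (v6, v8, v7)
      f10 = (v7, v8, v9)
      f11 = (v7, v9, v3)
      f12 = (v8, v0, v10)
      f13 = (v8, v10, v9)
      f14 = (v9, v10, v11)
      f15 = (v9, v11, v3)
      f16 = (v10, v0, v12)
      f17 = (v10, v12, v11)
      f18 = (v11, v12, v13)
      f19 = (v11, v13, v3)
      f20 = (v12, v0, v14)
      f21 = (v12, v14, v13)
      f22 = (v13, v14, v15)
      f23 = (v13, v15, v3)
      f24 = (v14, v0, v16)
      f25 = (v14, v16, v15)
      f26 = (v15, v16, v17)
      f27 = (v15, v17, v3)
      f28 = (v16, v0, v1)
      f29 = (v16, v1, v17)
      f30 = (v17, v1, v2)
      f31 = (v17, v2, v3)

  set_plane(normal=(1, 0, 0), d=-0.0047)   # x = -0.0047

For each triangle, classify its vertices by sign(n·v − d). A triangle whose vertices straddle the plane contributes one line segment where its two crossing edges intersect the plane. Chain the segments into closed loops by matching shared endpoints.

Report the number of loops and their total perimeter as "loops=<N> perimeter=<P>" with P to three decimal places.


loops=1 perimeter=8.209

Straddling triangles (12 of 32):
  (v6,v0,v8) [++-] → (-0.0047, 0.0047, -1.36616)–(-0.0047, 1.18455, -0.685)  len=1.3624
  (v6,v8,v7) [+-+] → (-0.0047, 1.18455, -0.685)–(-0.0047, 1.18455, 0.677325)  len=1.3623
  (v7,v8,v9) [+--] → (-0.0047, 1.18455, 0.677325)–(-0.0047, 1.18455, 0.685)  len=0.0077
  (v7,v9,v3) [+-+] → (-0.0047, 1.18455, 0.685)–(-0.0047, 0.0047, 1.36616)  len=1.3624
  (v8,v0,v10) [-+-] → (-0.0047, 0.0047, -1.36616)–(-0.0047, 0, -1.36729)  len=0.0048
  (v9,v11,v3) [--+] → (-0.0047, 0, 1.36729)–(-0.0047, 0.0047, 1.36616)  len=0.0048
  (v10,v0,v12) [-+-] → (-0.0047, 0, -1.36729)–(-0.0047, -0.0047, -1.36616)  len=0.0048
  (v11,v13,v3) [--+] → (-0.0047, -0.0047, 1.36616)–(-0.0047, 0, 1.36729)  len=0.0048
  (v12,v0,v14) [-++] → (-0.0047, -0.0047, -1.36616)–(-0.0047, -1.18455, -0.685)  len=1.3624
  (v12,v14,v13) [-+-] → (-0.0047, -1.18455, -0.685)–(-0.0047, -1.18455, -0.677325)  len=0.0077
  (v13,v14,v15) [-++] → (-0.0047, -1.18455, -0.677325)–(-0.0047, -1.18455, 0.685)  len=1.3623
  (v13,v15,v3) [-++] → (-0.0047, -1.18455, 0.685)–(-0.0047, -0.0047, 1.36616)  len=1.3624

Chained into 1 loop(s):
  loop 1: 12 segments, perimeter = 8.2088
Total perimeter = 8.209


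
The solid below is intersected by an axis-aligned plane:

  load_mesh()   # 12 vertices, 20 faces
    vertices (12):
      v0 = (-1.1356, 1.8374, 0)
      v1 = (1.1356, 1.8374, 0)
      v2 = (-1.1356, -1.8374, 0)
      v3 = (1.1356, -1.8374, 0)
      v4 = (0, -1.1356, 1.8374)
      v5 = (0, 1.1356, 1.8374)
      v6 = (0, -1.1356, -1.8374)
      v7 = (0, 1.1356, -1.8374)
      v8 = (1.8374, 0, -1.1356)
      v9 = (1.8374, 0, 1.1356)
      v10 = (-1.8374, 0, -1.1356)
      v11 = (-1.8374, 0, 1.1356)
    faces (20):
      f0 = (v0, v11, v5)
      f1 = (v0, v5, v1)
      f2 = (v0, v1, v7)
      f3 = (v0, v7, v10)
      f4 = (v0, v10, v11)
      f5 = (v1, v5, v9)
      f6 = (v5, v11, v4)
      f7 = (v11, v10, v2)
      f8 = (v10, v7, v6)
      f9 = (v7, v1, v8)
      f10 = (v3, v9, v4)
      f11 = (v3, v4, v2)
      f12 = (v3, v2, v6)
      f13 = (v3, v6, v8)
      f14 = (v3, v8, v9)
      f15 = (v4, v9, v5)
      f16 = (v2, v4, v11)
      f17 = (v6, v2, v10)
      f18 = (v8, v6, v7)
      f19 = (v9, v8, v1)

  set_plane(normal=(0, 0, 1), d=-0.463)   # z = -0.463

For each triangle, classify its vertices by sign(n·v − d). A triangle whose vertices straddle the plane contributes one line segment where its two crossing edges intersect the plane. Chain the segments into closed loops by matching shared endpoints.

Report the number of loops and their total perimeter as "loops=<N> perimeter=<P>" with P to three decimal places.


Straddling triangles (10 of 20):
  (v0,v1,v7) [++-] → (0.849444, 1.66056, -0.463)–(-0.849444, 1.66056, -0.463)  len=1.6989
  (v0,v7,v10) [+--] → (-0.849444, 1.66056, -0.463)–(-1.42173, 1.08827, -0.463)  len=0.8093
  (v0,v10,v11) [+-+] → (-1.42173, 1.08827, -0.463)–(-1.8374, 0, -0.463)  len=1.1649
  (v11,v10,v2) [+-+] → (-1.8374, 0, -0.463)–(-1.42173, -1.08827, -0.463)  len=1.1649
  (v7,v1,v8) [-+-] → (0.849444, 1.66056, -0.463)–(1.42173, 1.08827, -0.463)  len=0.8093
  (v3,v2,v6) [++-] → (-0.849444, -1.66056, -0.463)–(0.849444, -1.66056, -0.463)  len=1.6989
  (v3,v6,v8) [+--] → (0.849444, -1.66056, -0.463)–(1.42173, -1.08827, -0.463)  len=0.8093
  (v3,v8,v9) [+-+] → (1.42173, -1.08827, -0.463)–(1.8374, 0, -0.463)  len=1.1649
  (v6,v2,v10) [-+-] → (-0.849444, -1.66056, -0.463)–(-1.42173, -1.08827, -0.463)  len=0.8093
  (v9,v8,v1) [+-+] → (1.8374, 0, -0.463)–(1.42173, 1.08827, -0.463)  len=1.1649

Chained into 1 loop(s):
  loop 1: 10 segments, perimeter = 11.2949
Total perimeter = 11.295

loops=1 perimeter=11.295


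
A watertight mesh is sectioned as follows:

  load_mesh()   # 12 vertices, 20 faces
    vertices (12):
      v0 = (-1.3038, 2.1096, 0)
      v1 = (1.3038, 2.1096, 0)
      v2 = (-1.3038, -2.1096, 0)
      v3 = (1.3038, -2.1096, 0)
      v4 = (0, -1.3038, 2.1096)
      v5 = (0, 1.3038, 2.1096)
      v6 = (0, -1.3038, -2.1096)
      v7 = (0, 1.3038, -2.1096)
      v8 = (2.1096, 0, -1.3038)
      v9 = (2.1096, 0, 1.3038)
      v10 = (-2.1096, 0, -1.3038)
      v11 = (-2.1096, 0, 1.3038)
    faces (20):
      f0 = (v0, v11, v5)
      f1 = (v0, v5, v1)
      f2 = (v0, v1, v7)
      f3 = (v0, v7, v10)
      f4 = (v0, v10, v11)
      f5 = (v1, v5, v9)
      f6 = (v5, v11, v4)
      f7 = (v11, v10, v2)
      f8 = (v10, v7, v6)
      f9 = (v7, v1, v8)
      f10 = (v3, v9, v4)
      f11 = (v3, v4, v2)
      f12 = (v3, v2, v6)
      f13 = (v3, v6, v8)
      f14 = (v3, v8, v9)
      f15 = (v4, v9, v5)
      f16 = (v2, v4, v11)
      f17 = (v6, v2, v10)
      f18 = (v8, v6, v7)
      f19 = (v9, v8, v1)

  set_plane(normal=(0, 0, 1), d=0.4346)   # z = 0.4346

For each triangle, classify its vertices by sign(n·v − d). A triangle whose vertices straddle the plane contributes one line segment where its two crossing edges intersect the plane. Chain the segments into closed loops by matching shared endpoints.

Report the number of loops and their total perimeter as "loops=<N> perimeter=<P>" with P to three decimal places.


Straddling triangles (10 of 20):
  (v0,v11,v5) [-++] → (-1.5724, 1.4064, 0.4346)–(-1.0352, 1.9436, 0.4346)  len=0.7597
  (v0,v5,v1) [-+-] → (-1.0352, 1.9436, 0.4346)–(1.0352, 1.9436, 0.4346)  len=2.0704
  (v0,v10,v11) [--+] → (-2.1096, 0, 0.4346)–(-1.5724, 1.4064, 0.4346)  len=1.5055
  (v1,v5,v9) [-++] → (1.0352, 1.9436, 0.4346)–(1.5724, 1.4064, 0.4346)  len=0.7597
  (v11,v10,v2) [+--] → (-2.1096, 0, 0.4346)–(-1.5724, -1.4064, 0.4346)  len=1.5055
  (v3,v9,v4) [-++] → (1.5724, -1.4064, 0.4346)–(1.0352, -1.9436, 0.4346)  len=0.7597
  (v3,v4,v2) [-+-] → (1.0352, -1.9436, 0.4346)–(-1.0352, -1.9436, 0.4346)  len=2.0704
  (v3,v8,v9) [--+] → (2.1096, 0, 0.4346)–(1.5724, -1.4064, 0.4346)  len=1.5055
  (v2,v4,v11) [-++] → (-1.0352, -1.9436, 0.4346)–(-1.5724, -1.4064, 0.4346)  len=0.7597
  (v9,v8,v1) [+--] → (2.1096, 0, 0.4346)–(1.5724, 1.4064, 0.4346)  len=1.5055

Chained into 1 loop(s):
  loop 1: 10 segments, perimeter = 13.2017
Total perimeter = 13.202

loops=1 perimeter=13.202


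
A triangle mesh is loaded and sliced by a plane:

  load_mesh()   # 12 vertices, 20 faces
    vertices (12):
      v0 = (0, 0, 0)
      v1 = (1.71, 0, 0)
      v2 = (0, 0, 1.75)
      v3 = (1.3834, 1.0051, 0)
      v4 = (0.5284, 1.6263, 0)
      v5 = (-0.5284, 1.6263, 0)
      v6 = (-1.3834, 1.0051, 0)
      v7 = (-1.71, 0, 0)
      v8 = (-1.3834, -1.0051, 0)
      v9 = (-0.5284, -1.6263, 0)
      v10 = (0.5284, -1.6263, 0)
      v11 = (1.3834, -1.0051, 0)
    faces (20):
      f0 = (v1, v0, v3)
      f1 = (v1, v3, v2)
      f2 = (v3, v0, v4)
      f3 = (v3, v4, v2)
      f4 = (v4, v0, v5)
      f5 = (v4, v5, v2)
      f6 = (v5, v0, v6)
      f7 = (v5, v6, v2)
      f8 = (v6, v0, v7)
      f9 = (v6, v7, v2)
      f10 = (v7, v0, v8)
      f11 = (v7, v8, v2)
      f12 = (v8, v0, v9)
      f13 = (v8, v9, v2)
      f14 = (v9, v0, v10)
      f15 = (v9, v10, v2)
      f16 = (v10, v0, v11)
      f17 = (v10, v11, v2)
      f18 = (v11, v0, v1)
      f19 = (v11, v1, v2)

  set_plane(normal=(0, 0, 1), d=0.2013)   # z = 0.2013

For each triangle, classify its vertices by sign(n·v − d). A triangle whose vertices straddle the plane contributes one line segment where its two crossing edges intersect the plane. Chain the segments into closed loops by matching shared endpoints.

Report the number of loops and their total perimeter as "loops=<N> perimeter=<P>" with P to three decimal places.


Straddling triangles (10 of 20):
  (v1,v3,v2) [--+] → (1.22427, 0.889485, 0.2013)–(1.5133, 0, 0.2013)  len=0.9353
  (v3,v4,v2) [--+] → (0.467619, 1.43923, 0.2013)–(1.22427, 0.889485, 0.2013)  len=0.9353
  (v4,v5,v2) [--+] → (-0.467619, 1.43923, 0.2013)–(0.467619, 1.43923, 0.2013)  len=0.9352
  (v5,v6,v2) [--+] → (-1.22427, 0.889485, 0.2013)–(-0.467619, 1.43923, 0.2013)  len=0.9353
  (v6,v7,v2) [--+] → (-1.5133, 0, 0.2013)–(-1.22427, 0.889485, 0.2013)  len=0.9353
  (v7,v8,v2) [--+] → (-1.22427, -0.889485, 0.2013)–(-1.5133, 0, 0.2013)  len=0.9353
  (v8,v9,v2) [--+] → (-0.467619, -1.43923, 0.2013)–(-1.22427, -0.889485, 0.2013)  len=0.9353
  (v9,v10,v2) [--+] → (0.467619, -1.43923, 0.2013)–(-0.467619, -1.43923, 0.2013)  len=0.9352
  (v10,v11,v2) [--+] → (1.22427, -0.889485, 0.2013)–(0.467619, -1.43923, 0.2013)  len=0.9353
  (v11,v1,v2) [--+] → (1.5133, 0, 0.2013)–(1.22427, -0.889485, 0.2013)  len=0.9353

Chained into 1 loop(s):
  loop 1: 10 segments, perimeter = 9.3526
Total perimeter = 9.353

loops=1 perimeter=9.353
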